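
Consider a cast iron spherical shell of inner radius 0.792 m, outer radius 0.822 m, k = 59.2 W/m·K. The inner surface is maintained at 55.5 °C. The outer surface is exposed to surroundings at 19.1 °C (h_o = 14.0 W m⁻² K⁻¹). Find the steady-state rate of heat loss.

Series thermal resistances, inner to outer:
  R_cast iron = (1/0.792 − 1/0.822)/(4πk) = 0.04608/(4π·59.2) = 6.194×10^-5 K/W
  R_conv,out = 1/(4πr²h) = 1/(4π·0.822²·14.0) = 0.008412 K/W
ΣR = 6.194×10^-5 + 0.008412 = 0.008474 K/W
Q = ΔT/ΣR = (55.5 °C − 19.1 °C)/0.008474 = 4300 W

Q = 4300 W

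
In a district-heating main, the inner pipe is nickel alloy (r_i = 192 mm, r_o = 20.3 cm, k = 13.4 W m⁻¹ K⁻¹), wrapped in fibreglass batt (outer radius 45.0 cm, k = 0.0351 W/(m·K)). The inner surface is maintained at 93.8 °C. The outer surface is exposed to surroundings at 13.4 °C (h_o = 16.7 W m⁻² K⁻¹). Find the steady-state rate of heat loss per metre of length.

Q' = 22.1 W/m

Series thermal resistances, inner to outer:
  R'_nickel alloy = ln(0.203/0.192)/(2πk) = 0.05571/(2π·13.4) = 6.617×10^-4 m·K/W
  R'_fibreglass batt = ln(0.450/0.203)/(2πk) = 0.7960/(2π·0.0351) = 3.610 m·K/W
  R'_conv,out = 1/(2πr h) = 1/(2π·0.450·16.7) = 0.02118 m·K/W
ΣR = 6.617×10^-4 + 3.610 + 0.02118 = 3.632 m·K/W
Q' = ΔT/ΣR = (93.8 °C − 13.4 °C)/3.632 = 22.1 W/m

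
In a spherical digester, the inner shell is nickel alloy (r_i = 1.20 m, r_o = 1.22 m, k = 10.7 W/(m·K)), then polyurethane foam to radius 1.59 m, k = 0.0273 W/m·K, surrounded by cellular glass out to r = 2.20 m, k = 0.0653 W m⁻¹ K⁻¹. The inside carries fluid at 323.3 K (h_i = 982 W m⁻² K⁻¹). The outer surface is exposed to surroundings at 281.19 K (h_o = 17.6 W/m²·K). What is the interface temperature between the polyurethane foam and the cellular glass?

Treat each layer as a resistance in series:
  R_conv,in = 1/(4πr²h) = 1/(4π·1.20²·982) = 5.628×10^-5 K/W
  R_nickel alloy = (1/1.20 − 1/1.22)/(4πk) = 0.01366/(4π·10.7) = 1.016×10^-4 K/W
  R_polyurethane foam = (1/1.22 − 1/1.59)/(4πk) = 0.1907/(4π·0.0273) = 0.5560 K/W
  R_cellular glass = (1/1.59 − 1/2.20)/(4πk) = 0.1744/(4π·0.0653) = 0.2125 K/W
  R_conv,out = 1/(4πr²h) = 1/(4π·2.20²·17.6) = 9.342×10^-4 K/W
ΣR = 5.628×10^-5 + 1.016×10^-4 + 0.5560 + 0.2125 + 9.342×10^-4 = 0.7696 K/W
Q = ΔT/ΣR = (323.3 K − 281.19 K)/0.7696 = 54.72 W
From the inner boundary to the polyurethane foam/cellular glass interface, ΣR_partial = 0.5562 K/W.
T_interface = T_in − Q·ΣR_partial = 323.3 K − (54.72)(0.5562) = 292.9 K

T = 292.9 K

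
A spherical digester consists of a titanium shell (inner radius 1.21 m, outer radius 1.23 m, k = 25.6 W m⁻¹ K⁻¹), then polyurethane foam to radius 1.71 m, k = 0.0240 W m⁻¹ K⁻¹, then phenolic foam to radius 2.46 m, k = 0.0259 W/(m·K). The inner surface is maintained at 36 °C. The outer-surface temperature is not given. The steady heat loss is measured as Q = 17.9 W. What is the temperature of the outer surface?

T_out = 12.6 °C

Series resistances:
  R_titanium = (1/1.21 − 1/1.23)/(4πk) = 0.01344/(4π·25.6) = 4.177×10^-5 K/W
  R_polyurethane foam = (1/1.23 − 1/1.71)/(4πk) = 0.2282/(4π·0.0240) = 0.7567 K/W
  R_phenolic foam = (1/1.71 − 1/2.46)/(4πk) = 0.1783/(4π·0.0259) = 0.5478 K/W
ΣR = 1.305 K/W
ΔT = Q·ΣR = 17.9 × 1.305 = 23.36 K
Heat flows outward, so T_out = T_in − ΔT = 36 − 23.36 = 12.6 °C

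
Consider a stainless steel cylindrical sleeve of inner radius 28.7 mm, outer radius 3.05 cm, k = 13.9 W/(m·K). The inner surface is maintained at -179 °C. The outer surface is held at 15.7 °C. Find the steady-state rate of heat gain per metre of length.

Q' = 2πk·ΔT/ln(r₂/r₁) = 2π × 13.9 × 194.7 / ln(0.0305/0.0287) = 2.80×10^5 W/m

Q' = 2.80×10^5 W/m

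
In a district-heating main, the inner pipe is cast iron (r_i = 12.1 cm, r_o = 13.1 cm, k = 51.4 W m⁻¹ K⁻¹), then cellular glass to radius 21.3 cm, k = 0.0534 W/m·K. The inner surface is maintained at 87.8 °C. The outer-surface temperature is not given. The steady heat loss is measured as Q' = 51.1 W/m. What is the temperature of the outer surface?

Sum the resistances:
  R'_cast iron = ln(0.131/0.121)/(2πk) = 0.07941/(2π·51.4) = 2.459×10^-4 m·K/W
  R'_cellular glass = ln(0.213/0.131)/(2πk) = 0.4861/(2π·0.0534) = 1.449 m·K/W
ΣR = 1.449 m·K/W
ΔT = Q'·ΣR = 51.1 × 1.449 = 74.04 K
Heat flows outward, so T_out = T_in − ΔT = 87.8 − 74.04 = 13.8 °C

T_out = 13.8 °C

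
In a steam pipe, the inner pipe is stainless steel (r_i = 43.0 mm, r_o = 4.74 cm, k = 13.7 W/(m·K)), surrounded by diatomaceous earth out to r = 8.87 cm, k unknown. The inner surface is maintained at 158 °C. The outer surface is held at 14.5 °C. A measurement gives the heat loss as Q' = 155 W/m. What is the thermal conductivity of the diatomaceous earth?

ΣR = ΔT/Q' = |158 − 14.5|/155 = 0.9258 m·K/W
Known resistances:
  R'_stainless steel = ln(0.0474/0.0430)/(2πk) = 0.09742/(2π·13.7) = 0.001132 m·K/W
R_diatomaceous earth = ΣR − ΣR_known = 0.9258 − 0.001132 = 0.9247 m·K/W
ln(r₂/r₁)/(2πk) = 0.9247 ⇒ k = 0.6266/(2π·0.9247) = 0.108 W/m·K

k = 0.108 W/m·K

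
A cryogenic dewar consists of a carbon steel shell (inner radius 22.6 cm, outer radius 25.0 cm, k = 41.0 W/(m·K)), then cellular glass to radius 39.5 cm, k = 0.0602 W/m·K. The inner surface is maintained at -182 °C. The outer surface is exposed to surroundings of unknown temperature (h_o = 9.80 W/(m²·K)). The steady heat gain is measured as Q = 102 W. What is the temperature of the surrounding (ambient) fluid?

Series resistances:
  R_carbon steel = (1/0.226 − 1/0.250)/(4πk) = 0.4248/(4π·41.0) = 8.245×10^-4 K/W
  R_cellular glass = (1/0.250 − 1/0.395)/(4πk) = 1.468/(4π·0.0602) = 1.941 K/W
  R_conv,out = 1/(4πr²h) = 1/(4π·0.395²·9.80) = 0.05204 K/W
ΣR = 1.994 K/W
ΔT = Q·ΣR = 102 × 1.994 = 203.4 K
Heat flows inward, so T_out = T_in + ΔT = -182 + 203.4 = 21.4 °C

T_out = 21.4 °C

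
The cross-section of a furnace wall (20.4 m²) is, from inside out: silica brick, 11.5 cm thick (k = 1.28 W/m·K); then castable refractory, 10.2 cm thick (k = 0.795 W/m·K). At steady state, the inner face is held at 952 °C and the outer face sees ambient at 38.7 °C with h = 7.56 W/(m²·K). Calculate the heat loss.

Resistance network (inner→outer):
  R_silica brick = L/(kA) = 0.115/(1.28·20.4) = 0.004404 K/W
  R_castable refractory = L/(kA) = 0.102/(0.795·20.4) = 0.006289 K/W
  R_conv,out = 1/(hA) = 1/(7.56·20.4) = 0.006484 K/W
ΣR = 0.004404 + 0.006289 + 0.006484 = 0.01718 K/W
Q = ΔT/ΣR = (952 °C − 38.7 °C)/0.01718 = 53200 W

Q = 53.2 kW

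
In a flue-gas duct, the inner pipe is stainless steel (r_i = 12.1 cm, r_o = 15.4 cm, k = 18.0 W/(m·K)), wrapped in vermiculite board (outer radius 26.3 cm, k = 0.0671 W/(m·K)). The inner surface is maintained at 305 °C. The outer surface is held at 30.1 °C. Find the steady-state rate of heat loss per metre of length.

Resistance network (inner→outer):
  R'_stainless steel = ln(0.154/0.121)/(2πk) = 0.2412/(2π·18.0) = 0.002132 m·K/W
  R'_vermiculite board = ln(0.263/0.154)/(2πk) = 0.5352/(2π·0.0671) = 1.269 m·K/W
ΣR = 0.002132 + 1.269 = 1.271 m·K/W
Q' = ΔT/ΣR = (305 °C − 30.1 °C)/1.271 = 216 W/m

Q' = 216 W/m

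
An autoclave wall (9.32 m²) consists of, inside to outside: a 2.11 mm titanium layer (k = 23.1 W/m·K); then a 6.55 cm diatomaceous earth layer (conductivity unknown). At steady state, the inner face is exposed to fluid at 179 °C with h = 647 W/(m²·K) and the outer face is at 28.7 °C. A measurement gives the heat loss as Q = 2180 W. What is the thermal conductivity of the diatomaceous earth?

ΣR = ΔT/Q = |179 − 28.7|/2180 = 0.06894 K/W
Known resistances:
  R_conv,in = 1/(hA) = 1/(647·9.32) = 1.658×10^-4 K/W
  R_titanium = L/(kA) = 0.00211/(23.1·9.32) = 9.801×10^-6 K/W
R_diatomaceous earth = ΣR − ΣR_known = 0.06894 − 1.756×10^-4 = 0.06876 K/W
L/(kA) = 0.06876 ⇒ k = 0.0655/(0.06876·9.32) = 0.102 W/m·K

k = 0.102 W/m·K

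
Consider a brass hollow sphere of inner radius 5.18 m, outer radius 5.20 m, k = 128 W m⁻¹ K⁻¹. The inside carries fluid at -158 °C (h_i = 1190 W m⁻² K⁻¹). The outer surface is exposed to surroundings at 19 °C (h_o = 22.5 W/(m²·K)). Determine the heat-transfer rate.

Q = 1320 kW

Treat each layer as a resistance in series:
  R_conv,in = 1/(4πr²h) = 1/(4π·5.18²·1190) = 2.492×10^-6 K/W
  R_brass = (1/5.18 − 1/5.20)/(4πk) = 7.425×10^-4/(4π·128) = 4.616×10^-7 K/W
  R_conv,out = 1/(4πr²h) = 1/(4π·5.20²·22.5) = 1.308×10^-4 K/W
ΣR = 2.492×10^-6 + 4.616×10^-7 + 1.308×10^-4 = 1.338×10^-4 K/W
Q = ΔT/ΣR = (-158 °C − 19 °C)/1.338×10^-4 = -1.32×10^6 W
(Negative Q ⇒ heat flows inward; heat gain = 1.32×10^6 W.)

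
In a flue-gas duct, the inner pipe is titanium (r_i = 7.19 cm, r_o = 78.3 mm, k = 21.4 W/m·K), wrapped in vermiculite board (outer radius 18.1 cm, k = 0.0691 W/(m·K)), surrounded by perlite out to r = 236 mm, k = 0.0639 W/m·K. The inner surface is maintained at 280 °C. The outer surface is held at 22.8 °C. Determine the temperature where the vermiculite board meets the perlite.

T = 88.4 °C

Treat each layer as a resistance in series:
  R'_titanium = ln(0.0783/0.0719)/(2πk) = 0.08527/(2π·21.4) = 6.342×10^-4 m·K/W
  R'_vermiculite board = ln(0.181/0.0783)/(2πk) = 0.8379/(2π·0.0691) = 1.930 m·K/W
  R'_perlite = ln(0.236/0.181)/(2πk) = 0.2653/(2π·0.0639) = 0.6609 m·K/W
ΣR = 6.342×10^-4 + 1.930 + 0.6609 = 2.592 m·K/W
Q' = ΔT/ΣR = (280 °C − 22.8 °C)/2.592 = 99.23 W/m
From the inner boundary to the vermiculite board/perlite interface, ΣR_partial = 1.931 m·K/W.
T_interface = T_in − Q'·ΣR_partial = 280 °C − (99.23)(1.931) = 88.4 °C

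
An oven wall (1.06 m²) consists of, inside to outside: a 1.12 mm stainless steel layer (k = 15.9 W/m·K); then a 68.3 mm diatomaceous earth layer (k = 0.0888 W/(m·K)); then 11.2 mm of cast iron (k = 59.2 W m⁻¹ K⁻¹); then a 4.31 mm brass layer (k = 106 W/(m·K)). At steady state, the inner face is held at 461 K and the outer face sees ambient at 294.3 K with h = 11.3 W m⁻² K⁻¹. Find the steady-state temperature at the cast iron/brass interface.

T = 311.5 K

Treat each layer as a resistance in series:
  R_stainless steel = L/(kA) = 0.00112/(15.9·1.06) = 6.645×10^-5 K/W
  R_diatomaceous earth = L/(kA) = 0.0683/(0.0888·1.06) = 0.7256 K/W
  R_cast iron = L/(kA) = 0.0112/(59.2·1.06) = 1.785×10^-4 K/W
  R_brass = L/(kA) = 0.00431/(106·1.06) = 3.836×10^-5 K/W
  R_conv,out = 1/(hA) = 1/(11.3·1.06) = 0.08349 K/W
ΣR = 6.645×10^-5 + 0.7256 + 1.785×10^-4 + 3.836×10^-5 + 0.08349 = 0.8094 K/W
Q = ΔT/ΣR = (461 K − 294.3 K)/0.8094 = 206.0 W
From the inner boundary to the cast iron/brass interface, ΣR_partial = 0.7258 K/W.
T_interface = T_in − Q·ΣR_partial = 461 K − (206.0)(0.7258) = 311.5 K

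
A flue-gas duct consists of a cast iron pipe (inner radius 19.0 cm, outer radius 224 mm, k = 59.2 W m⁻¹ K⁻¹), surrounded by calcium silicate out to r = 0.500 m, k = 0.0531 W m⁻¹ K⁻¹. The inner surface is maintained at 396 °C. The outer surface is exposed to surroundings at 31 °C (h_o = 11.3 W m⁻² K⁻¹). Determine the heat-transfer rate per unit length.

Q' = 150 W/m

Treat each layer as a resistance in series:
  R'_cast iron = ln(0.224/0.190)/(2πk) = 0.1646/(2π·59.2) = 4.426×10^-4 m·K/W
  R'_calcium silicate = ln(0.500/0.224)/(2πk) = 0.8030/(2π·0.0531) = 2.407 m·K/W
  R'_conv,out = 1/(2πr h) = 1/(2π·0.500·11.3) = 0.02817 m·K/W
ΣR = 4.426×10^-4 + 2.407 + 0.02817 = 2.436 m·K/W
Q' = ΔT/ΣR = (396 °C − 31 °C)/2.436 = 150 W/m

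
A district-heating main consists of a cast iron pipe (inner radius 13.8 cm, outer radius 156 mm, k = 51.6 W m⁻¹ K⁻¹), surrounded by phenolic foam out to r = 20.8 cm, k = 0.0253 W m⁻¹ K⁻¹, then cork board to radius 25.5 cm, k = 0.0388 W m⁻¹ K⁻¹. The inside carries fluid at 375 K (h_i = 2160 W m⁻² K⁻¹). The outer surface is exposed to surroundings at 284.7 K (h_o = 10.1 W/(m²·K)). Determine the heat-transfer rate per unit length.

Resistance network (inner→outer):
  R'_conv,in = 1/(2πr h) = 1/(2π·0.138·2160) = 5.339×10^-4 m·K/W
  R'_cast iron = ln(0.156/0.138)/(2πk) = 0.1226/(2π·51.6) = 3.782×10^-4 m·K/W
  R'_phenolic foam = ln(0.208/0.156)/(2πk) = 0.2877/(2π·0.0253) = 1.810 m·K/W
  R'_cork board = ln(0.255/0.208)/(2πk) = 0.2037/(2π·0.0388) = 0.8357 m·K/W
  R'_conv,out = 1/(2πr h) = 1/(2π·0.255·10.1) = 0.06180 m·K/W
ΣR = 5.339×10^-4 + 3.782×10^-4 + 1.810 + 0.8357 + 0.06180 = 2.708 m·K/W
Q' = ΔT/ΣR = (375 K − 284.7 K)/2.708 = 33.3 W/m

Q' = 33.3 W/m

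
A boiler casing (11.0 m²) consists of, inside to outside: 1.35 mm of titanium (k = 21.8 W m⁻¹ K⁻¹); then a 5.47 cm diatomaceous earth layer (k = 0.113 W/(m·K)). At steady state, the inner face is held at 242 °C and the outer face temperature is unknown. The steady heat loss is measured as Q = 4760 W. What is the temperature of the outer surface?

T_out = 32.5 °C

Sum the resistances:
  R_titanium = L/(kA) = 0.00135/(21.8·11.0) = 5.630×10^-6 K/W
  R_diatomaceous earth = L/(kA) = 0.0547/(0.113·11.0) = 0.04401 K/W
ΣR = 0.04401 K/W
ΔT = Q·ΣR = 4760 × 0.04401 = 209.5 K
Heat flows outward, so T_out = T_in − ΔT = 242 − 209.5 = 32.5 °C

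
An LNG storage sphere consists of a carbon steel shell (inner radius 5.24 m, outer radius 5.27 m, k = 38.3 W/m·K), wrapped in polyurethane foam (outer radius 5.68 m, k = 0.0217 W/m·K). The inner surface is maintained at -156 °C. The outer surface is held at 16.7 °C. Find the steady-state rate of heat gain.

Series thermal resistances, inner to outer:
  R_carbon steel = (1/5.24 − 1/5.27)/(4πk) = 0.001086/(4π·38.3) = 2.257×10^-6 K/W
  R_polyurethane foam = (1/5.27 − 1/5.68)/(4πk) = 0.01370/(4π·0.0217) = 0.05023 K/W
ΣR = 2.257×10^-6 + 0.05023 = 0.05023 K/W
Q = ΔT/ΣR = (-156 °C − 16.7 °C)/0.05023 = -3440 W
(Negative Q ⇒ heat flows inward; heat gain = 3440 W.)

Q = 3.44 kW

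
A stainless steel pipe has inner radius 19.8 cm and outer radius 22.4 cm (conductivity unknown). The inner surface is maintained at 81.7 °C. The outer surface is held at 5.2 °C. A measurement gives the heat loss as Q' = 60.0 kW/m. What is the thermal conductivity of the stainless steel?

ΣR = ΔT/Q' = |81.7 − 5.2|/60000 = 0.001275 m·K/W
ln(r₂/r₁)/(2πk) = 0.001275 ⇒ k = 0.1234/(2π·0.001275) = 15.4 W/m·K

k = 15.4 W/m·K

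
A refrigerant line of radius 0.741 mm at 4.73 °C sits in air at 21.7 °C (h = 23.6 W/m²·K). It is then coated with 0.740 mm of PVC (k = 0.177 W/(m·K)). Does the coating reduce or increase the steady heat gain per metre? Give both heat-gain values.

Critical radius for a cylinder: r_cr = k/h = 0.00750 m = 0.750 cm.
Outer radius after coating: r₂ = 7.41×10^-4 + 7.40×10^-4 = 0.001481 m.
Since r₁ < r_cr and r₂ ≤ r_cr, the coating moves toward the maximum at r_cr — heat gain rises.
Bare: R = 1/(2πr₁h) = 9.101 m·K/W; Q = 16.97/9.101 = 1.86 W/m.
Coated: R = R_cond + R_conv = 5.176 m·K/W; Q = 16.97/5.176 = 3.28 W/m.

increases: 1.86 → 3.28 W/m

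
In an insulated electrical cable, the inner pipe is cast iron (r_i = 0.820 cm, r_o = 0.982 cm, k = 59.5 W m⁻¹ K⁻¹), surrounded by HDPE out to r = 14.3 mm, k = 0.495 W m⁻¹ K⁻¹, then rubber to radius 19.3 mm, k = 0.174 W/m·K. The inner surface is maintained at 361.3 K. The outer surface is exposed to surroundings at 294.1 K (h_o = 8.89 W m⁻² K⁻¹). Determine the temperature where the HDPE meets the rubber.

T = 355.1 K

Resistance network (inner→outer):
  R'_cast iron = ln(0.00982/0.00820)/(2πk) = 0.1803/(2π·59.5) = 4.822×10^-4 m·K/W
  R'_HDPE = ln(0.0143/0.00982)/(2πk) = 0.3758/(2π·0.495) = 0.1208 m·K/W
  R'_rubber = ln(0.0193/0.0143)/(2πk) = 0.2998/(2π·0.174) = 0.2743 m·K/W
  R'_conv,out = 1/(2πr h) = 1/(2π·0.0193·8.89) = 0.9276 m·K/W
ΣR = 4.822×10^-4 + 0.1208 + 0.2743 + 0.9276 = 1.323 m·K/W
Q' = ΔT/ΣR = (361.3 K − 294.1 K)/1.323 = 50.79 W/m
From the inner boundary to the HDPE/rubber interface, ΣR_partial = 0.1213 m·K/W.
T_interface = T_in − Q'·ΣR_partial = 361.3 K − (50.79)(0.1213) = 355.1 K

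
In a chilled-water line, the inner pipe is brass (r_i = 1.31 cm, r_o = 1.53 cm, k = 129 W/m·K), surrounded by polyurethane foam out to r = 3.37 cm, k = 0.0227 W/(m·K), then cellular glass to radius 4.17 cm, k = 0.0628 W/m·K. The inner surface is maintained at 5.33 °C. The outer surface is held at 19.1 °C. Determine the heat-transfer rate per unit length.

Q' = 2.27 W/m

Treat each layer as a resistance in series:
  R'_brass = ln(0.0153/0.0131)/(2πk) = 0.1552/(2π·129) = 1.915×10^-4 m·K/W
  R'_polyurethane foam = ln(0.0337/0.0153)/(2πk) = 0.7896/(2π·0.0227) = 5.536 m·K/W
  R'_cellular glass = ln(0.0417/0.0337)/(2πk) = 0.2130/(2π·0.0628) = 0.5398 m·K/W
ΣR = 1.915×10^-4 + 5.536 + 0.5398 = 6.076 m·K/W
Q' = ΔT/ΣR = (5.33 °C − 19.1 °C)/6.076 = -2.27 W/m
(Negative Q' ⇒ heat flows inward; heat gain = 2.27 W/m.)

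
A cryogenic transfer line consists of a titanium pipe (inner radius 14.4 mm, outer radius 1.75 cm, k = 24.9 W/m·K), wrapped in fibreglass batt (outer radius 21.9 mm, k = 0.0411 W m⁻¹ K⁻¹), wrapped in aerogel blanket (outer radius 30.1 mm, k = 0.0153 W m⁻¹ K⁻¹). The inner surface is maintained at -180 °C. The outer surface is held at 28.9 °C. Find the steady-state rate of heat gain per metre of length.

Q' = 50.0 W/m

Treat each layer as a resistance in series:
  R'_titanium = ln(0.0175/0.0144)/(2πk) = 0.1950/(2π·24.9) = 0.001246 m·K/W
  R'_fibreglass batt = ln(0.0219/0.0175)/(2πk) = 0.2243/(2π·0.0411) = 0.8685 m·K/W
  R'_aerogel blanket = ln(0.0301/0.0219)/(2πk) = 0.3180/(2π·0.0153) = 3.308 m·K/W
ΣR = 0.001246 + 0.8685 + 3.308 = 4.178 m·K/W
Q' = ΔT/ΣR = (-180 °C − 28.9 °C)/4.178 = -50.0 W/m
(Negative Q' ⇒ heat flows inward; heat gain = 50.0 W/m.)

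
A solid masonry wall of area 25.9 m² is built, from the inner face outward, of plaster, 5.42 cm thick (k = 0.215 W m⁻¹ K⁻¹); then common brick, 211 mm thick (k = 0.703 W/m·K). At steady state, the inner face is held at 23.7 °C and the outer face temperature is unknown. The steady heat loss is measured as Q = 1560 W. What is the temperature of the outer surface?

Sum the resistances:
  R_plaster = L/(kA) = 0.0542/(0.215·25.9) = 0.009733 K/W
  R_common brick = L/(kA) = 0.211/(0.703·25.9) = 0.01159 K/W
ΣR = 0.02132 K/W
ΔT = Q·ΣR = 1560 × 0.02132 = 33.26 K
Heat flows outward, so T_out = T_in − ΔT = 23.7 − 33.26 = -9.56 °C

T_out = -9.56 °C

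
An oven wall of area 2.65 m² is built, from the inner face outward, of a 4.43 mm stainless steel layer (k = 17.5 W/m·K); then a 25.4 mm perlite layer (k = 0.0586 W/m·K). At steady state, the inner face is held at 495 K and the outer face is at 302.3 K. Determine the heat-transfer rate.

Q = 1180 W

Series thermal resistances, inner to outer:
  R_stainless steel = L/(kA) = 0.00443/(17.5·2.65) = 9.553×10^-5 K/W
  R_perlite = L/(kA) = 0.0254/(0.0586·2.65) = 0.1636 K/W
ΣR = 9.553×10^-5 + 0.1636 = 0.1637 K/W
Q = ΔT/ΣR = (495 K − 302.3 K)/0.1637 = 1180 W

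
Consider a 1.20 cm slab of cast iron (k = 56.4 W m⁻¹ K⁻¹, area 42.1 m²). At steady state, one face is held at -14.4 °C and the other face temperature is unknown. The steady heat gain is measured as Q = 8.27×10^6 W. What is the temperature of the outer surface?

T_out = 27.4 °C

Series resistances:
  R_cast iron = L/(kA) = 0.0120/(56.4·42.1) = 5.054×10^-6 K/W
ΣR = 5.054×10^-6 K/W
ΔT = Q·ΣR = 8.27×10^6 × 5.054×10^-6 = 41.80 K
Heat flows inward, so T_out = T_in + ΔT = -14.4 + 41.80 = 27.4 °C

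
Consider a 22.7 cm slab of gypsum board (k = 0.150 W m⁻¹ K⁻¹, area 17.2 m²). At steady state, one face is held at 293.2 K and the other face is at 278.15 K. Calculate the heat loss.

Q = 171 W

Q = kA·ΔT/L = 0.150 × 17.2 × |293.2 K − 278.15 K| / 0.227 = 171 W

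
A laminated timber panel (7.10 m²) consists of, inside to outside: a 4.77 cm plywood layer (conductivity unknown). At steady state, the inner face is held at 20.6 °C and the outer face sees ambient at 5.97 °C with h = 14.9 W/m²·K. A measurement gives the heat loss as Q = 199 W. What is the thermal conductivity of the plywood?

ΣR = ΔT/Q = |20.6 − 5.97|/199 = 0.07352 K/W
Known resistances:
  R_conv,out = 1/(hA) = 1/(14.9·7.10) = 0.009453 K/W
R_plywood = ΣR − ΣR_known = 0.07352 − 0.009453 = 0.06407 K/W
L/(kA) = 0.06407 ⇒ k = 0.0477/(0.06407·7.10) = 0.105 W/m·K

k = 0.105 W/m·K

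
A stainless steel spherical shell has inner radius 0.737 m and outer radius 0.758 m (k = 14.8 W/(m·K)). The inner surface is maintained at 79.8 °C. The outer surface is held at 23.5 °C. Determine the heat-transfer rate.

Q = 4πk·ΔT/(1/r₁ − 1/r₂) = 4π × 14.8 × 56.3 / (1/0.737 − 1/0.758) = 2.79×10^5 W

Q = 279 kW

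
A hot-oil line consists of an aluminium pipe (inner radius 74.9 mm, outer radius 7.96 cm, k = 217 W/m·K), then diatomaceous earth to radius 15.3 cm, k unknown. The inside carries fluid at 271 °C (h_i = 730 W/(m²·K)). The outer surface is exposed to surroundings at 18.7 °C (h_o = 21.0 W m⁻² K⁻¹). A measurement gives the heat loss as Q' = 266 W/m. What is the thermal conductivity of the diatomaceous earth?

k = 0.116 W/m·K

ΣR = ΔT/Q' = |271 − 18.7|/266 = 0.9485 m·K/W
Known resistances:
  R'_conv,in = 1/(2πr h) = 1/(2π·0.0749·730) = 0.002911 m·K/W
  R'_aluminium = ln(0.0796/0.0749)/(2πk) = 0.06086/(2π·217) = 4.464×10^-5 m·K/W
  R'_conv,out = 1/(2πr h) = 1/(2π·0.153·21.0) = 0.04953 m·K/W
R_diatomaceous earth = ΣR − ΣR_known = 0.9485 − 0.05249 = 0.8960 m·K/W
ln(r₂/r₁)/(2πk) = 0.8960 ⇒ k = 0.6534/(2π·0.8960) = 0.116 W/m·K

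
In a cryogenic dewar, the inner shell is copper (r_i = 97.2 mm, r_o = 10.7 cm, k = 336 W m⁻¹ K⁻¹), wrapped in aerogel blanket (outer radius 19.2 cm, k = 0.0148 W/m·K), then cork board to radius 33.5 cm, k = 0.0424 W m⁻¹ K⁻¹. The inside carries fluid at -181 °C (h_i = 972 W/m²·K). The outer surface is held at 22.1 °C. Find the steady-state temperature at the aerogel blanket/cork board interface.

T = -10.0 °C

Treat each layer as a resistance in series:
  R_conv,in = 1/(4πr²h) = 1/(4π·0.0972²·972) = 0.008665 K/W
  R_copper = (1/0.0972 − 1/0.107)/(4πk) = 0.9423/(4π·336) = 2.232×10^-4 K/W
  R_aerogel blanket = (1/0.107 − 1/0.192)/(4πk) = 4.137/(4π·0.0148) = 22.25 K/W
  R_cork board = (1/0.192 − 1/0.335)/(4πk) = 2.223/(4π·0.0424) = 4.173 K/W
ΣR = 0.008665 + 2.232×10^-4 + 22.25 + 4.173 = 26.43 K/W
Q = ΔT/ΣR = (-181 °C − 22.1 °C)/26.43 = -7.684 W
From the inner boundary to the aerogel blanket/cork board interface, ΣR_partial = 22.26 K/W.
T_interface = T_in − Q·ΣR_partial = -181 °C − (-7.684)(22.26) = -10.0 °C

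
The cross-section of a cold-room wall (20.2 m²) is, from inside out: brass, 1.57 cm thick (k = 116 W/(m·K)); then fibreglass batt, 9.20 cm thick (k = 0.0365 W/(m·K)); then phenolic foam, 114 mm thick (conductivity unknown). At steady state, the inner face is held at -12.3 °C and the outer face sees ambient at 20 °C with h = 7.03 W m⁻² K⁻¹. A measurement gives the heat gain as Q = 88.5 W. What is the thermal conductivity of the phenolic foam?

k = 0.0242 W/m·K

ΣR = ΔT/Q = |-12.3 − 20|/88.5 = 0.3650 K/W
Known resistances:
  R_brass = L/(kA) = 0.0157/(116·20.2) = 6.700×10^-6 K/W
  R_fibreglass batt = L/(kA) = 0.0920/(0.0365·20.2) = 0.1248 K/W
  R_conv,out = 1/(hA) = 1/(7.03·20.2) = 0.007042 K/W
R_phenolic foam = ΣR − ΣR_known = 0.3650 − 0.1318 = 0.2332 K/W
L/(kA) = 0.2332 ⇒ k = 0.114/(0.2332·20.2) = 0.0242 W/m·K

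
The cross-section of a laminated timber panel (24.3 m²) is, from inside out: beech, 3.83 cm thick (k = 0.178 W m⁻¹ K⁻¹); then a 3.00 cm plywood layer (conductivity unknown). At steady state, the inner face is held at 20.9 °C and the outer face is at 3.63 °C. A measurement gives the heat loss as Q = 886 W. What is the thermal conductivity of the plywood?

ΣR = ΔT/Q = |20.9 − 3.63|/886 = 0.01949 K/W
Known resistances:
  R_beech = L/(kA) = 0.0383/(0.178·24.3) = 0.008855 K/W
R_plywood = ΣR − ΣR_known = 0.01949 − 0.008855 = 0.01064 K/W
L/(kA) = 0.01064 ⇒ k = 0.0300/(0.01064·24.3) = 0.116 W/m·K

k = 0.116 W/m·K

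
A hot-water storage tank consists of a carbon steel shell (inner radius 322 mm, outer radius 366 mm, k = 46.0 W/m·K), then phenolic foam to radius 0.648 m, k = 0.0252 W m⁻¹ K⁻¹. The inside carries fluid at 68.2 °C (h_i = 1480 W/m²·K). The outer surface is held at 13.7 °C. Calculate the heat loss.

Treat each layer as a resistance in series:
  R_conv,in = 1/(4πr²h) = 1/(4π·0.322²·1480) = 5.186×10^-4 K/W
  R_carbon steel = (1/0.322 − 1/0.366)/(4πk) = 0.3733/(4π·46.0) = 6.459×10^-4 K/W
  R_phenolic foam = (1/0.366 − 1/0.648)/(4πk) = 1.189/(4π·0.0252) = 3.755 K/W
ΣR = 5.186×10^-4 + 6.459×10^-4 + 3.755 = 3.756 K/W
Q = ΔT/ΣR = (68.2 °C − 13.7 °C)/3.756 = 14.5 W

Q = 14.5 W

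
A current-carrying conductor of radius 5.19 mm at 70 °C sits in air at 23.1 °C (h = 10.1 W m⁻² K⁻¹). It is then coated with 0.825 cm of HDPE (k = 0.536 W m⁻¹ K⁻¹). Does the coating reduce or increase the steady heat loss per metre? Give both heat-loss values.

Critical radius for a cylinder: r_cr = k/h = 0.0531 m = 5.31 cm.
Outer radius after coating: r₂ = 0.00519 + 0.00825 = 0.01344 m.
Since r₁ < r_cr and r₂ ≤ r_cr, the coating moves toward the maximum at r_cr — heat loss rises.
Bare: R = 1/(2πr₁h) = 3.036 m·K/W; Q = 46.9/3.036 = 15.4 W/m.
Coated: R = R_cond + R_conv = 1.455 m·K/W; Q = 46.9/1.455 = 32.2 W/m.

increases: 15.4 → 32.2 W/m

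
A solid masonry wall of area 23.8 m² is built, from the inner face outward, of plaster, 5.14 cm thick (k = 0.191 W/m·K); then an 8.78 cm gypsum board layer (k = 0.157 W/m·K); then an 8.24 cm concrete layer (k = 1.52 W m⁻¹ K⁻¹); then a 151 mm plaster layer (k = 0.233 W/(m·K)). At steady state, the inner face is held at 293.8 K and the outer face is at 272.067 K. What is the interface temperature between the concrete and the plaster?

Treat each layer as a resistance in series:
  R_plaster = L/(kA) = 0.0514/(0.191·23.8) = 0.01131 K/W
  R_gypsum board = L/(kA) = 0.0878/(0.157·23.8) = 0.02350 K/W
  R_concrete = L/(kA) = 0.0824/(1.52·23.8) = 0.002278 K/W
  R_plaster = L/(kA) = 0.151/(0.233·23.8) = 0.02723 K/W
ΣR = 0.01131 + 0.02350 + 0.002278 + 0.02723 = 0.06432 K/W
Q = ΔT/ΣR = (293.8 K − 272.067 K)/0.06432 = 337.9 W
From the inner boundary to the concrete/plaster interface, ΣR_partial = 0.03709 K/W.
T_interface = T_in − Q·ΣR_partial = 293.8 K − (337.9)(0.03709) = 281.27 K

T = 281.27 K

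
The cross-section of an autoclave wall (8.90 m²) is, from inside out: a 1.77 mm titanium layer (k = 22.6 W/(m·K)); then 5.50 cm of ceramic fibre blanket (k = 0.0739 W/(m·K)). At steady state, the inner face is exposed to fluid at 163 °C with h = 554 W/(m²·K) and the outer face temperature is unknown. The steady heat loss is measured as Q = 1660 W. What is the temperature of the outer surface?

Series resistances:
  R_conv,in = 1/(hA) = 1/(554·8.90) = 2.028×10^-4 K/W
  R_titanium = L/(kA) = 0.00177/(22.6·8.90) = 8.800×10^-6 K/W
  R_ceramic fibre blanket = L/(kA) = 0.0550/(0.0739·8.90) = 0.08362 K/W
ΣR = 0.08384 K/W
ΔT = Q·ΣR = 1660 × 0.08384 = 139.2 K
Heat flows outward, so T_out = T_in − ΔT = 163 − 139.2 = 23.8 °C

T_out = 23.8 °C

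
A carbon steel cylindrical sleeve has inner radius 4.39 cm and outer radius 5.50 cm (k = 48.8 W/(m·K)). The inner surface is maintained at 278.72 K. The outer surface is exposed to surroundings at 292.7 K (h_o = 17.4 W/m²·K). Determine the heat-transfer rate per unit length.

Resistance network (inner→outer):
  R'_carbon steel = ln(0.0550/0.0439)/(2πk) = 0.2254/(2π·48.8) = 7.352×10^-4 m·K/W
  R'_conv,out = 1/(2πr h) = 1/(2π·0.0550·17.4) = 0.1663 m·K/W
ΣR = 7.352×10^-4 + 0.1663 = 0.1670 m·K/W
Q' = ΔT/ΣR = (278.72 K − 292.7 K)/0.1670 = -83.7 W/m
(Negative Q' ⇒ heat flows inward; heat gain = 83.7 W/m.)

Q' = 83.7 W/m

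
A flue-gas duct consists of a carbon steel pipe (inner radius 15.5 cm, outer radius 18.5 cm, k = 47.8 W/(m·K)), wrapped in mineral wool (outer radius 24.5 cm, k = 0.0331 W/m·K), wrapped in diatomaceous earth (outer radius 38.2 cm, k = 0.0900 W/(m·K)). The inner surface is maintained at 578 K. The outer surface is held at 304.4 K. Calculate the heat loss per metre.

Series thermal resistances, inner to outer:
  R'_carbon steel = ln(0.185/0.155)/(2πk) = 0.1769/(2π·47.8) = 5.891×10^-4 m·K/W
  R'_mineral wool = ln(0.245/0.185)/(2πk) = 0.2809/(2π·0.0331) = 1.351 m·K/W
  R'_diatomaceous earth = ln(0.382/0.245)/(2πk) = 0.4442/(2π·0.0900) = 0.7855 m·K/W
ΣR = 5.891×10^-4 + 1.351 + 0.7855 = 2.137 m·K/W
Q' = ΔT/ΣR = (578 K − 304.4 K)/2.137 = 128 W/m

Q' = 128 W/m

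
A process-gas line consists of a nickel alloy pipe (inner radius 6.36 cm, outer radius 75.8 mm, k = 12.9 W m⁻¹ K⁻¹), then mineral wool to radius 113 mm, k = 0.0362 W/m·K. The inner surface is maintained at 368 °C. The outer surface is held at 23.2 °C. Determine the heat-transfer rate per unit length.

Treat each layer as a resistance in series:
  R'_nickel alloy = ln(0.0758/0.0636)/(2πk) = 0.1755/(2π·12.9) = 0.002165 m·K/W
  R'_mineral wool = ln(0.113/0.0758)/(2πk) = 0.3993/(2π·0.0362) = 1.755 m·K/W
ΣR = 0.002165 + 1.755 = 1.757 m·K/W
Q' = ΔT/ΣR = (368 °C − 23.2 °C)/1.757 = 196 W/m

Q' = 196 W/m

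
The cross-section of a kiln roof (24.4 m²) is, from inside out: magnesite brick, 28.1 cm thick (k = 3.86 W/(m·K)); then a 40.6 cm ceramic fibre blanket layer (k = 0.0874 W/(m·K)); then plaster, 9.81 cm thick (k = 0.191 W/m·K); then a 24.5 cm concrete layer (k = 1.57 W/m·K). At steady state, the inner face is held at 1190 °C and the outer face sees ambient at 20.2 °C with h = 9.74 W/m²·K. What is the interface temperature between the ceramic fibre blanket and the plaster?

T = 185 °C

Treat each layer as a resistance in series:
  R_magnesite brick = L/(kA) = 0.281/(3.86·24.4) = 0.002984 K/W
  R_ceramic fibre blanket = L/(kA) = 0.406/(0.0874·24.4) = 0.1904 K/W
  R_plaster = L/(kA) = 0.0981/(0.191·24.4) = 0.02105 K/W
  R_concrete = L/(kA) = 0.245/(1.57·24.4) = 0.006396 K/W
  R_conv,out = 1/(hA) = 1/(9.74·24.4) = 0.004208 K/W
ΣR = 0.002984 + 0.1904 + 0.02105 + 0.006396 + 0.004208 = 0.2250 K/W
Q = ΔT/ΣR = (1190 °C − 20.2 °C)/0.2250 = 5199 W
From the inner boundary to the ceramic fibre blanket/plaster interface, ΣR_partial = 0.1934 K/W.
T_interface = T_in − Q·ΣR_partial = 1190 °C − (5199)(0.1934) = 185 °C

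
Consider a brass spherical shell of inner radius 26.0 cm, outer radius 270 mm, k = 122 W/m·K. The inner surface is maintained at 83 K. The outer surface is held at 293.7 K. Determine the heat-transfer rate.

Q = 4πk·ΔT/(1/r₁ − 1/r₂) = 4π × 122 × 210.7 / (1/0.260 − 1/0.270) = 2.27×10^6 W

Q = 2270 kW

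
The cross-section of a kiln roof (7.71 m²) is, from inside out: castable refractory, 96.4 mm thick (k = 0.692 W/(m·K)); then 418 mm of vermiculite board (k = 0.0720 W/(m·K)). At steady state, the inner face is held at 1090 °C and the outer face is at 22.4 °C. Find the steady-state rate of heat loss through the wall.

Treat each layer as a resistance in series:
  R_castable refractory = L/(kA) = 0.0964/(0.692·7.71) = 0.01807 K/W
  R_vermiculite board = L/(kA) = 0.418/(0.0720·7.71) = 0.7530 K/W
ΣR = 0.01807 + 0.7530 = 0.7711 K/W
Q = ΔT/ΣR = (1090 °C − 22.4 °C)/0.7711 = 1380 W

Q = 1380 W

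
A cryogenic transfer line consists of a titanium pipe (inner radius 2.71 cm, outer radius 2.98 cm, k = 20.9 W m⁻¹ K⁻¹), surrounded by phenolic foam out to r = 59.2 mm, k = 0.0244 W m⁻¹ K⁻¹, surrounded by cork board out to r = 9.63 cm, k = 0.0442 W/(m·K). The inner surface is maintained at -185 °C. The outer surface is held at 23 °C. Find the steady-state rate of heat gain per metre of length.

Treat each layer as a resistance in series:
  R'_titanium = ln(0.0298/0.0271)/(2πk) = 0.09497/(2π·20.9) = 7.232×10^-4 m·K/W
  R'_phenolic foam = ln(0.0592/0.0298)/(2πk) = 0.6864/(2π·0.0244) = 4.477 m·K/W
  R'_cork board = ln(0.0963/0.0592)/(2πk) = 0.4865/(2π·0.0442) = 1.752 m·K/W
ΣR = 7.232×10^-4 + 4.477 + 1.752 = 6.230 m·K/W
Q' = ΔT/ΣR = (-185 °C − 23 °C)/6.230 = -33.4 W/m
(Negative Q' ⇒ heat flows inward; heat gain = 33.4 W/m.)

Q' = 33.4 W/m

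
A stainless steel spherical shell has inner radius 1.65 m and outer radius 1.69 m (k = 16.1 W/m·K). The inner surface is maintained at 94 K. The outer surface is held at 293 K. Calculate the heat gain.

Q = 4πk·ΔT/(1/r₁ − 1/r₂) = 4π × 16.1 × 199 / (1/1.65 − 1/1.69) = 2.81×10^6 W

Q = 2810 kW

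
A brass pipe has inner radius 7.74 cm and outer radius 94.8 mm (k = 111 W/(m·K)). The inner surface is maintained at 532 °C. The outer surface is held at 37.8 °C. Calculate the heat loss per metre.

Q' = 1700 kW/m

Q' = 2πk·ΔT/ln(r₂/r₁) = 2π × 111 × 494.2 / ln(0.0948/0.0774) = 1.70×10^6 W/m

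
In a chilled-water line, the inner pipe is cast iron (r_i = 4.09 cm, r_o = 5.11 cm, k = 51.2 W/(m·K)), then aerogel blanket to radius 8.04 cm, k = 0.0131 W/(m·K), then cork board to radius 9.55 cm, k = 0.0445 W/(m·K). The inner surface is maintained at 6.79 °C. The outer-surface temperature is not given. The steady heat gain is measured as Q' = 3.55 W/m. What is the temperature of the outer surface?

T_out = 28.5 °C

Series resistances:
  R'_cast iron = ln(0.0511/0.0409)/(2πk) = 0.2227/(2π·51.2) = 6.921×10^-4 m·K/W
  R'_aerogel blanket = ln(0.0804/0.0511)/(2πk) = 0.4532/(2π·0.0131) = 5.506 m·K/W
  R'_cork board = ln(0.0955/0.0804)/(2πk) = 0.1721/(2π·0.0445) = 0.6156 m·K/W
ΣR = 6.123 m·K/W
ΔT = Q'·ΣR = 3.55 × 6.123 = 21.74 K
Heat flows inward, so T_out = T_in + ΔT = 6.79 + 21.74 = 28.5 °C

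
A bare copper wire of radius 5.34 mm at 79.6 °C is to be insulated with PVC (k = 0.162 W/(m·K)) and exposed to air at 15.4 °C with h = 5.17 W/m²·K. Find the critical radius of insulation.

For a cylinder, r_cr = k_ins/h = 0.162/5.17 = 0.0313 m = 3.13 cm

r_cr = 3.13 cm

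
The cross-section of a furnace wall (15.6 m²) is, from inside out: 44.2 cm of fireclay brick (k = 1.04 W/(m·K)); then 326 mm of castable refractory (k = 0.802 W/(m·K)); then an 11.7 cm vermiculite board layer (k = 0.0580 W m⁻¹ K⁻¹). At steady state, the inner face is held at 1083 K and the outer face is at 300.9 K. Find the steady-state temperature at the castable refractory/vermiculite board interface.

T = 855 K

Series thermal resistances, inner to outer:
  R_fireclay brick = L/(kA) = 0.442/(1.04·15.6) = 0.02724 K/W
  R_castable refractory = L/(kA) = 0.326/(0.802·15.6) = 0.02606 K/W
  R_vermiculite board = L/(kA) = 0.117/(0.0580·15.6) = 0.1293 K/W
ΣR = 0.02724 + 0.02606 + 0.1293 = 0.1826 K/W
Q = ΔT/ΣR = (1083 K − 300.9 K)/0.1826 = 4283 W
From the inner boundary to the castable refractory/vermiculite board interface, ΣR_partial = 0.05330 K/W.
T_interface = T_in − Q·ΣR_partial = 1083 K − (4283)(0.05330) = 855 K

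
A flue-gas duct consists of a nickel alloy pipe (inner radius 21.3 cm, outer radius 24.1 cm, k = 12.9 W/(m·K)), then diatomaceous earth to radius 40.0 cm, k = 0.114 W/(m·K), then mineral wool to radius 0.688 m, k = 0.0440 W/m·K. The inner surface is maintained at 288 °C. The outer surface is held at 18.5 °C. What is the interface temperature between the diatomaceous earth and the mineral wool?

Resistance network (inner→outer):
  R'_nickel alloy = ln(0.241/0.213)/(2πk) = 0.1235/(2π·12.9) = 0.001524 m·K/W
  R'_diatomaceous earth = ln(0.400/0.241)/(2πk) = 0.5067/(2π·0.114) = 0.7074 m·K/W
  R'_mineral wool = ln(0.688/0.400)/(2πk) = 0.5423/(2π·0.0440) = 1.962 m·K/W
ΣR = 0.001524 + 0.7074 + 1.962 = 2.671 m·K/W
Q' = ΔT/ΣR = (288 °C − 18.5 °C)/2.671 = 100.9 W/m
From the inner boundary to the diatomaceous earth/mineral wool interface, ΣR_partial = 0.7089 m·K/W.
T_interface = T_in − Q'·ΣR_partial = 288 °C − (100.9)(0.7089) = 216 °C

T = 216 °C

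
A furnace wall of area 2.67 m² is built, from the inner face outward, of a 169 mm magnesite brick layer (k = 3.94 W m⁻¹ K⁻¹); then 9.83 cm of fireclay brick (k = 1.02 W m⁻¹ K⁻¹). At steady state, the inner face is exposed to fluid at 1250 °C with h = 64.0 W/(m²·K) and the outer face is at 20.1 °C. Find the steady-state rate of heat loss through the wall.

Q = 21.2 kW

Series thermal resistances, inner to outer:
  R_conv,in = 1/(hA) = 1/(64.0·2.67) = 0.005852 K/W
  R_magnesite brick = L/(kA) = 0.169/(3.94·2.67) = 0.01606 K/W
  R_fireclay brick = L/(kA) = 0.0983/(1.02·2.67) = 0.03609 K/W
ΣR = 0.005852 + 0.01606 + 0.03609 = 0.05800 K/W
Q = ΔT/ΣR = (1250 °C − 20.1 °C)/0.05800 = 21200 W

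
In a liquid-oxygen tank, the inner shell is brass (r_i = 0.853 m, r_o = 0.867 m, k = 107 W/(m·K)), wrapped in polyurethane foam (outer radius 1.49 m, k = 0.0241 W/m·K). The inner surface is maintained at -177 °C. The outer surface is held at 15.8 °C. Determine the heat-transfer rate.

Q = 121 W

Series thermal resistances, inner to outer:
  R_brass = (1/0.853 − 1/0.867)/(4πk) = 0.01893/(4π·107) = 1.408×10^-5 K/W
  R_polyurethane foam = (1/0.867 − 1/1.49)/(4πk) = 0.4823/(4π·0.0241) = 1.592 K/W
ΣR = 1.408×10^-5 + 1.592 = 1.592 K/W
Q = ΔT/ΣR = (-177 °C − 15.8 °C)/1.592 = -121 W
(Negative Q ⇒ heat flows inward; heat gain = 121 W.)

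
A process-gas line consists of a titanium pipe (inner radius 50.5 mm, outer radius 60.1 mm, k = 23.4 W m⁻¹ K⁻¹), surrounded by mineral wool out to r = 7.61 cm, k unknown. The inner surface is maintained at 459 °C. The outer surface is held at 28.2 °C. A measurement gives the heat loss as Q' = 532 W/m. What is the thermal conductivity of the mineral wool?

k = 0.0465 W/m·K

ΣR = ΔT/Q' = |459 − 28.2|/532 = 0.8098 m·K/W
Known resistances:
  R'_titanium = ln(0.0601/0.0505)/(2πk) = 0.1740/(2π·23.4) = 0.001184 m·K/W
R_mineral wool = ΣR − ΣR_known = 0.8098 − 0.001184 = 0.8086 m·K/W
ln(r₂/r₁)/(2πk) = 0.8086 ⇒ k = 0.2360/(2π·0.8086) = 0.0465 W/m·K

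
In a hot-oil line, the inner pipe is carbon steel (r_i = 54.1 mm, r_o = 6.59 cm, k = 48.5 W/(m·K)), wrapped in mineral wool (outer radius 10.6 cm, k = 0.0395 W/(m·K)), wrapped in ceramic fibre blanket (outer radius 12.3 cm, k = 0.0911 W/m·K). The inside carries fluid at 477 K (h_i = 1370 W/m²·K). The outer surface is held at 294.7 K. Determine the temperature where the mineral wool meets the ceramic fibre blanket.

Series thermal resistances, inner to outer:
  R'_conv,in = 1/(2πr h) = 1/(2π·0.0541·1370) = 0.002147 m·K/W
  R'_carbon steel = ln(0.0659/0.0541)/(2πk) = 0.1973/(2π·48.5) = 6.475×10^-4 m·K/W
  R'_mineral wool = ln(0.106/0.0659)/(2πk) = 0.4753/(2π·0.0395) = 1.915 m·K/W
  R'_ceramic fibre blanket = ln(0.123/0.106)/(2πk) = 0.1487/(2π·0.0911) = 0.2599 m·K/W
ΣR = 0.002147 + 6.475×10^-4 + 1.915 + 0.2599 = 2.178 m·K/W
Q' = ΔT/ΣR = (477 K − 294.7 K)/2.178 = 83.70 W/m
From the inner boundary to the mineral wool/ceramic fibre blanket interface, ΣR_partial = 1.918 m·K/W.
T_interface = T_in − Q'·ΣR_partial = 477 K − (83.70)(1.918) = 316.5 K

T = 316.5 K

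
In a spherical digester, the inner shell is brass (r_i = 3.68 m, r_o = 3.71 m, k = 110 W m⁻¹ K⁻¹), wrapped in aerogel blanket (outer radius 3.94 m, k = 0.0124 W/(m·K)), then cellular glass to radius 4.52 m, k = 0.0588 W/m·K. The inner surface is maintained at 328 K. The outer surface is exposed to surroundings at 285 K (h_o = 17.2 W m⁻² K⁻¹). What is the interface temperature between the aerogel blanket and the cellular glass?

T = 298.1 K

Treat each layer as a resistance in series:
  R_brass = (1/3.68 − 1/3.71)/(4πk) = 0.002197/(4π·110) = 1.590×10^-6 K/W
  R_aerogel blanket = (1/3.71 − 1/3.94)/(4πk) = 0.01573/(4π·0.0124) = 0.1010 K/W
  R_cellular glass = (1/3.94 − 1/4.52)/(4πk) = 0.03257/(4π·0.0588) = 0.04408 K/W
  R_conv,out = 1/(4πr²h) = 1/(4π·4.52²·17.2) = 2.265×10^-4 K/W
ΣR = 1.590×10^-6 + 0.1010 + 0.04408 + 2.265×10^-4 = 0.1453 K/W
Q = ΔT/ΣR = (328 K − 285 K)/0.1453 = 295.9 W
From the inner boundary to the aerogel blanket/cellular glass interface, ΣR_partial = 0.1010 K/W.
T_interface = T_in − Q·ΣR_partial = 328 K − (295.9)(0.1010) = 298.1 K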